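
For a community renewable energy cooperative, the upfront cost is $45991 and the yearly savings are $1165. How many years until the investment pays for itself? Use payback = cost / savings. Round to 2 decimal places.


Simple payback period = initial cost / annual savings
Payback = 45991 / 1165
Payback = 39.48 years

39.48


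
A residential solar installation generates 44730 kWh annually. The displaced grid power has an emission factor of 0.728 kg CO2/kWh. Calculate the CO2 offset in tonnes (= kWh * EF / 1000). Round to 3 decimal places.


CO2 offset in kg = generation * emission_factor
CO2 offset = 44730 * 0.728 = 32563.44 kg
Convert to tonnes:
  CO2 offset = 32563.44 / 1000 = 32.563 tonnes

32.563


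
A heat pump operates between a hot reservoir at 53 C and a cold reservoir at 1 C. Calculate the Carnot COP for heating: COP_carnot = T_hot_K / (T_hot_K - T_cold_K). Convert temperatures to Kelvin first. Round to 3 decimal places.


Convert to Kelvin:
  T_hot = 53 + 273.15 = 326.15 K
  T_cold = 1 + 273.15 = 274.15 K
Apply Carnot COP formula:
  COP = T_hot_K / (T_hot_K - T_cold_K) = 326.15 / 52.0
  COP = 6.272

6.272


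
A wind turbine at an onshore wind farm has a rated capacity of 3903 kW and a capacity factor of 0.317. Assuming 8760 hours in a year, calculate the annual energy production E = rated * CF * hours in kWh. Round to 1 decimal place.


Annual energy = rated_kW * capacity_factor * hours_per_year
Given: P_rated = 3903 kW, CF = 0.317, hours = 8760
E = 3903 * 0.317 * 8760
E = 10838318.8 kWh

10838318.8


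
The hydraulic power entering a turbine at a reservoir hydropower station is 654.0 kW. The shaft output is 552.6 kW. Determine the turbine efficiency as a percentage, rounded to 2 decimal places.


Turbine efficiency = (output power / input power) * 100
eta = (552.6 / 654.0) * 100
eta = 84.50%

84.50


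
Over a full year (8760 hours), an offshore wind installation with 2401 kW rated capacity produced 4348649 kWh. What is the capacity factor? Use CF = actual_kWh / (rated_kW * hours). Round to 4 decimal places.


Capacity factor = actual output / maximum possible output
Maximum possible = rated * hours = 2401 * 8760 = 21032760 kWh
CF = 4348649 / 21032760
CF = 0.2068

0.2068


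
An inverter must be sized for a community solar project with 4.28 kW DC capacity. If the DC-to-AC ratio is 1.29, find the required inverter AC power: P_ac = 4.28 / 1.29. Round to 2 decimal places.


The inverter AC capacity is determined by the DC/AC ratio.
Given: P_dc = 4.28 kW, DC/AC ratio = 1.29
P_ac = P_dc / ratio = 4.28 / 1.29
P_ac = 3.32 kW

3.32


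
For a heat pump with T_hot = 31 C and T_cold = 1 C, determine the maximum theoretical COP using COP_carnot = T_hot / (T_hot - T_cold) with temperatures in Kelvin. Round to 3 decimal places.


Convert to Kelvin:
  T_hot = 31 + 273.15 = 304.15 K
  T_cold = 1 + 273.15 = 274.15 K
Apply Carnot COP formula:
  COP = T_hot_K / (T_hot_K - T_cold_K) = 304.15 / 30.0
  COP = 10.138

10.138


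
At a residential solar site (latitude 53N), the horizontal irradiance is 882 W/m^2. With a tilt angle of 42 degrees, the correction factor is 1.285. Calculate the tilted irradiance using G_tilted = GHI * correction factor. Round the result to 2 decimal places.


Identify the given values:
  GHI = 882 W/m^2, tilt correction factor = 1.285
Apply the formula G_tilted = GHI * factor:
  G_tilted = 882 * 1.285
  G_tilted = 1133.37 W/m^2

1133.37


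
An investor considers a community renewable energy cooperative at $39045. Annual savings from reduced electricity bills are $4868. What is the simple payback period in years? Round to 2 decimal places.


Simple payback period = initial cost / annual savings
Payback = 39045 / 4868
Payback = 8.02 years

8.02


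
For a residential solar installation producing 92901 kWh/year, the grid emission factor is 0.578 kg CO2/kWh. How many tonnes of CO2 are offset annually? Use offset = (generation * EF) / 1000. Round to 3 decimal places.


CO2 offset in kg = generation * emission_factor
CO2 offset = 92901 * 0.578 = 53696.78 kg
Convert to tonnes:
  CO2 offset = 53696.78 / 1000 = 53.697 tonnes

53.697


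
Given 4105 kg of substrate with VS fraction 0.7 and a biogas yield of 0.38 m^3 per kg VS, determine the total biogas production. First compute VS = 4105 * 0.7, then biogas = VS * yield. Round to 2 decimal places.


Compute volatile solids:
  VS = mass * VS_fraction = 4105 * 0.7 = 2873.5 kg
Calculate biogas volume:
  Biogas = VS * specific_yield = 2873.5 * 0.38
  Biogas = 1091.93 m^3

1091.93


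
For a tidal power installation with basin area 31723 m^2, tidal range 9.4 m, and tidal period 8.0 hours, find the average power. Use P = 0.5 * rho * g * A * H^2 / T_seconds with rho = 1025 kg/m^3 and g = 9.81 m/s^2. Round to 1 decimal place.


Convert period to seconds: T = 8.0 * 3600 = 28800.0 s
H^2 = 9.4^2 = 88.36
P = 0.5 * rho * g * A * H^2 / T
P = 0.5 * 1025 * 9.81 * 31723 * 88.36 / 28800.0
P = 489328.3 W

489328.3


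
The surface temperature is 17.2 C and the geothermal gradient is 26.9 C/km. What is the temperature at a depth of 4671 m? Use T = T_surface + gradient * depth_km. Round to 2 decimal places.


Convert depth to km: 4671 / 1000 = 4.671 km
Temperature increase = gradient * depth_km = 26.9 * 4.671 = 125.65 C
Temperature at depth = T_surface + delta_T = 17.2 + 125.65
T = 142.85 C

142.85


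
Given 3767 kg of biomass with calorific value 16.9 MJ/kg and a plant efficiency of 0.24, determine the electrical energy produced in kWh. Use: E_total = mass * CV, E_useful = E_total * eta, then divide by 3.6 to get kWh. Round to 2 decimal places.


Total energy = mass * CV = 3767 * 16.9 = 63662.3 MJ
Useful energy = total * eta = 63662.3 * 0.24 = 15278.95 MJ
Convert to kWh: 15278.95 / 3.6
Useful energy = 4244.15 kWh

4244.15


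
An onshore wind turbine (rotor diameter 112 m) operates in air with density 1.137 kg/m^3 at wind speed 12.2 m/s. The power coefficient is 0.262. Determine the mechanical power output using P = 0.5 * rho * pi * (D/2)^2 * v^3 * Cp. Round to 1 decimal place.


Step 1 -- Compute swept area:
  A = pi * (D/2)^2 = pi * (112/2)^2 = 9852.03 m^2
Step 2 -- Apply wind power equation:
  P = 0.5 * rho * A * v^3 * Cp
  v^3 = 12.2^3 = 1815.848
  P = 0.5 * 1.137 * 9852.03 * 1815.848 * 0.262
  P = 2664631.6 W

2664631.6


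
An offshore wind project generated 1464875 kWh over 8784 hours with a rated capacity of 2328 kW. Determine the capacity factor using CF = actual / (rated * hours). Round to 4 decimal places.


Capacity factor = actual output / maximum possible output
Maximum possible = rated * hours = 2328 * 8784 = 20449152 kWh
CF = 1464875 / 20449152
CF = 0.0716

0.0716


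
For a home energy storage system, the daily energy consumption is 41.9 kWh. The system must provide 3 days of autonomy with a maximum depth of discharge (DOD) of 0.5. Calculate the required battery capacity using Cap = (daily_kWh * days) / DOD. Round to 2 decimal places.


Total energy needed = daily * days = 41.9 * 3 = 125.7 kWh
Account for depth of discharge:
  Cap = total_energy / DOD = 125.7 / 0.5
  Cap = 251.40 kWh

251.40


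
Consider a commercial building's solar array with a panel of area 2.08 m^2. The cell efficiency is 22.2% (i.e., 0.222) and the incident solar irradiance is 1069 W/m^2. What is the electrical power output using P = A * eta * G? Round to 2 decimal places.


Use the solar power formula P = A * eta * G.
Given: A = 2.08 m^2, eta = 0.222, G = 1069 W/m^2
P = 2.08 * 0.222 * 1069
P = 493.62 W

493.62


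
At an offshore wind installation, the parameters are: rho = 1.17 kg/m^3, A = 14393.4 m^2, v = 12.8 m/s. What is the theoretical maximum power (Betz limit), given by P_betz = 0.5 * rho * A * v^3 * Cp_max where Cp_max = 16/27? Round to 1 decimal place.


The Betz coefficient Cp_max = 16/27 = 0.5926
v^3 = 12.8^3 = 2097.152
P_betz = 0.5 * rho * A * v^3 * Cp_max
P_betz = 0.5 * 1.17 * 14393.4 * 2097.152 * 0.5926
P_betz = 10464184.5 W

10464184.5


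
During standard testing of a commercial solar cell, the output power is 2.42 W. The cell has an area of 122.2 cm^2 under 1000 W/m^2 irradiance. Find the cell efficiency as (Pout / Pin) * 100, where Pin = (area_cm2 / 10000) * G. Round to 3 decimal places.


First compute the input power:
  Pin = area_cm2 / 10000 * G = 122.2 / 10000 * 1000 = 12.22 W
Then compute efficiency:
  Efficiency = (Pout / Pin) * 100 = (2.42 / 12.22) * 100
  Efficiency = 19.804%

19.804


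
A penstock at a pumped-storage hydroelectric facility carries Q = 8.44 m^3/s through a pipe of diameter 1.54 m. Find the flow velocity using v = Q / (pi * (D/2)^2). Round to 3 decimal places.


Compute pipe cross-sectional area:
  A = pi * (D/2)^2 = pi * (1.54/2)^2 = 1.8627 m^2
Calculate velocity:
  v = Q / A = 8.44 / 1.8627
  v = 4.531 m/s

4.531


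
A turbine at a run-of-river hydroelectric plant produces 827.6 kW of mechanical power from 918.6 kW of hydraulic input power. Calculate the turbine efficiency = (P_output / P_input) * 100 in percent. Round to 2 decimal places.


Turbine efficiency = (output power / input power) * 100
eta = (827.6 / 918.6) * 100
eta = 90.09%

90.09


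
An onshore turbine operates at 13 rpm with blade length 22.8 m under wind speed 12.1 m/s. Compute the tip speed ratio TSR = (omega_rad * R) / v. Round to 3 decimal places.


Convert rotational speed to rad/s:
  omega = 13 * 2 * pi / 60 = 1.3614 rad/s
Compute tip speed:
  v_tip = omega * R = 1.3614 * 22.8 = 31.039 m/s
Tip speed ratio:
  TSR = v_tip / v_wind = 31.039 / 12.1 = 2.565

2.565


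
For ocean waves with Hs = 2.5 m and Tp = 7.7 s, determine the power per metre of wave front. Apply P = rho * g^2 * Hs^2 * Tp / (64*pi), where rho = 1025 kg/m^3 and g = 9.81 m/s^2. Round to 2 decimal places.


Apply wave power formula:
  g^2 = 9.81^2 = 96.2361
  Hs^2 = 2.5^2 = 6.25
  Numerator = rho * g^2 * Hs^2 * Tp = 1025 * 96.2361 * 6.25 * 7.7 = 4747146.37
  Denominator = 64 * pi = 201.0619
  P = 4747146.37 / 201.0619 = 23610.37 W/m

23610.37


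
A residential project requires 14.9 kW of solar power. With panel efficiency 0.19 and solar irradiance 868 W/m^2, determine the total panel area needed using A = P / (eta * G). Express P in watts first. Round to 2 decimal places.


Convert target power to watts: P = 14.9 * 1000 = 14900.0 W
Compute denominator: eta * G = 0.19 * 868 = 164.92
Required area A = P / (eta * G) = 14900.0 / 164.92
A = 90.35 m^2

90.35


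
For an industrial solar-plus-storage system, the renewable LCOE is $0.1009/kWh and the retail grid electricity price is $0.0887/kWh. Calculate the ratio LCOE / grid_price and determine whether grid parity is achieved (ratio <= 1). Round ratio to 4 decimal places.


Compare LCOE to grid price:
  LCOE = $0.1009/kWh, Grid price = $0.0887/kWh
  Ratio = LCOE / grid_price = 0.1009 / 0.0887 = 1.1375
  Grid parity achieved (ratio <= 1)? no

1.1375


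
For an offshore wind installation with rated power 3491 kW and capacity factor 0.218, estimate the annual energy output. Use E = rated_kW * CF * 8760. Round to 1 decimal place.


Annual energy = rated_kW * capacity_factor * hours_per_year
Given: P_rated = 3491 kW, CF = 0.218, hours = 8760
E = 3491 * 0.218 * 8760
E = 6666692.9 kWh

6666692.9


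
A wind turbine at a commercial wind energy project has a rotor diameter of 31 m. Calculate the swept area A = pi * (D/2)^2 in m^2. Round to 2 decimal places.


Compute the rotor radius:
  r = D / 2 = 31 / 2 = 15.5 m
Calculate swept area:
  A = pi * r^2 = pi * 15.5^2
  A = 754.77 m^2

754.77


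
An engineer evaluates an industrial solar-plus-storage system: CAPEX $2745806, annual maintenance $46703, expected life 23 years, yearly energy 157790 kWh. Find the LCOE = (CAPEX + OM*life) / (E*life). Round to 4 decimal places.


Total cost = CAPEX + OM * lifetime = 2745806 + 46703 * 23 = 2745806 + 1074169 = 3819975
Total generation = annual * lifetime = 157790 * 23 = 3629170 kWh
LCOE = 3819975 / 3629170
LCOE = 1.0526 $/kWh

1.0526


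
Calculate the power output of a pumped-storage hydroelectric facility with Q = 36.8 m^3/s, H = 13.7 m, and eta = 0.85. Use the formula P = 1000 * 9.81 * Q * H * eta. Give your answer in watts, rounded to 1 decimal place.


Apply the hydropower formula P = rho * g * Q * H * eta
rho * g = 1000 * 9.81 = 9810.0
P = 9810.0 * 36.8 * 13.7 * 0.85
P = 4203938.2 W

4203938.2


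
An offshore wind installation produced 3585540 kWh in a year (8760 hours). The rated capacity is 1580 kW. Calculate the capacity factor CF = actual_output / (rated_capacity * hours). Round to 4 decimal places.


Capacity factor = actual output / maximum possible output
Maximum possible = rated * hours = 1580 * 8760 = 13840800 kWh
CF = 3585540 / 13840800
CF = 0.2591

0.2591


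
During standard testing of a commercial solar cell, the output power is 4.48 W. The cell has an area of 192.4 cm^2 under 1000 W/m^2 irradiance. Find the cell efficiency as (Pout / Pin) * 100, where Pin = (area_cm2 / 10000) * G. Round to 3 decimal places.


First compute the input power:
  Pin = area_cm2 / 10000 * G = 192.4 / 10000 * 1000 = 19.24 W
Then compute efficiency:
  Efficiency = (Pout / Pin) * 100 = (4.48 / 19.24) * 100
  Efficiency = 23.285%

23.285


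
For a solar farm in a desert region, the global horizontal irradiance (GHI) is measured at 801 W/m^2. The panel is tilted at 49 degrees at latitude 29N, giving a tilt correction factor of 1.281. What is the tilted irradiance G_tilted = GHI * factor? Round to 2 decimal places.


Identify the given values:
  GHI = 801 W/m^2, tilt correction factor = 1.281
Apply the formula G_tilted = GHI * factor:
  G_tilted = 801 * 1.281
  G_tilted = 1026.08 W/m^2

1026.08


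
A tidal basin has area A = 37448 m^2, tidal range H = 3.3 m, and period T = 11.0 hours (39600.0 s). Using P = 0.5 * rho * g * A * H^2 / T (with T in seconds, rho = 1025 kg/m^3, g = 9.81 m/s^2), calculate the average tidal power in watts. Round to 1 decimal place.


Convert period to seconds: T = 11.0 * 3600 = 39600.0 s
H^2 = 3.3^2 = 10.89
P = 0.5 * rho * g * A * H^2 / T
P = 0.5 * 1025 * 9.81 * 37448 * 10.89 / 39600.0
P = 51775.5 W

51775.5


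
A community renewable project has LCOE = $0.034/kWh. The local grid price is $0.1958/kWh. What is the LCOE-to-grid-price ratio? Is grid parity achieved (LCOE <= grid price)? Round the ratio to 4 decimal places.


Compare LCOE to grid price:
  LCOE = $0.034/kWh, Grid price = $0.1958/kWh
  Ratio = LCOE / grid_price = 0.034 / 0.1958 = 0.1736
  Grid parity achieved (ratio <= 1)? yes

0.1736


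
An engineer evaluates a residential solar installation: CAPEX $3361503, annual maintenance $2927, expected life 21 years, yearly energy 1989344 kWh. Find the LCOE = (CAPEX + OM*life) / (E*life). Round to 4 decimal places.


Total cost = CAPEX + OM * lifetime = 3361503 + 2927 * 21 = 3361503 + 61467 = 3422970
Total generation = annual * lifetime = 1989344 * 21 = 41776224 kWh
LCOE = 3422970 / 41776224
LCOE = 0.0819 $/kWh

0.0819


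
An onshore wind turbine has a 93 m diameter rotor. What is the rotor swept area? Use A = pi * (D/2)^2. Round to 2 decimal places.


Compute the rotor radius:
  r = D / 2 = 93 / 2 = 46.5 m
Calculate swept area:
  A = pi * r^2 = pi * 46.5^2
  A = 6792.91 m^2

6792.91


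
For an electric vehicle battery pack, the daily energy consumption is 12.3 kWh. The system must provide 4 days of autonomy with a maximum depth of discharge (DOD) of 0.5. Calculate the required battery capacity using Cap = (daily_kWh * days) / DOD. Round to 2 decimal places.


Total energy needed = daily * days = 12.3 * 4 = 49.2 kWh
Account for depth of discharge:
  Cap = total_energy / DOD = 49.2 / 0.5
  Cap = 98.40 kWh

98.40


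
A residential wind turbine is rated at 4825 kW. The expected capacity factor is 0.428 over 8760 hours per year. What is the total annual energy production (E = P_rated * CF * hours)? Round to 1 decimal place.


Annual energy = rated_kW * capacity_factor * hours_per_year
Given: P_rated = 4825 kW, CF = 0.428, hours = 8760
E = 4825 * 0.428 * 8760
E = 18090276.0 kWh

18090276.0


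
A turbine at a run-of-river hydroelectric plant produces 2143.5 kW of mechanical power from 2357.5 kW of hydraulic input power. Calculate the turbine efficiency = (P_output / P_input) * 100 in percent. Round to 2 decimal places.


Turbine efficiency = (output power / input power) * 100
eta = (2143.5 / 2357.5) * 100
eta = 90.92%

90.92


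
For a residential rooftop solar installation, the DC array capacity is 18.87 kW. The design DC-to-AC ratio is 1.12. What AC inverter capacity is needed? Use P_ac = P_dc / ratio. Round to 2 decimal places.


The inverter AC capacity is determined by the DC/AC ratio.
Given: P_dc = 18.87 kW, DC/AC ratio = 1.12
P_ac = P_dc / ratio = 18.87 / 1.12
P_ac = 16.85 kW

16.85


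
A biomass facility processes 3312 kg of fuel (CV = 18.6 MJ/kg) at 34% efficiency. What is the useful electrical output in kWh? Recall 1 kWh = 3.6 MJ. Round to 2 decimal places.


Total energy = mass * CV = 3312 * 18.6 = 61603.2 MJ
Useful energy = total * eta = 61603.2 * 0.34 = 20945.09 MJ
Convert to kWh: 20945.09 / 3.6
Useful energy = 5818.08 kWh

5818.08


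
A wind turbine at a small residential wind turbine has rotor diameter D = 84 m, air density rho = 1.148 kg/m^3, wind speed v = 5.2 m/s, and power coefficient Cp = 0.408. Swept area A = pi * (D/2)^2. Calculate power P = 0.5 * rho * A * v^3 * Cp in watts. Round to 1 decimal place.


Step 1 -- Compute swept area:
  A = pi * (D/2)^2 = pi * (84/2)^2 = 5541.77 m^2
Step 2 -- Apply wind power equation:
  P = 0.5 * rho * A * v^3 * Cp
  v^3 = 5.2^3 = 140.608
  P = 0.5 * 1.148 * 5541.77 * 140.608 * 0.408
  P = 182486.4 W

182486.4


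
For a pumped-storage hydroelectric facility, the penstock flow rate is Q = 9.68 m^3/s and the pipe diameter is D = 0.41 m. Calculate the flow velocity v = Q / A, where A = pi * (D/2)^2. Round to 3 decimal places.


Compute pipe cross-sectional area:
  A = pi * (D/2)^2 = pi * (0.41/2)^2 = 0.132 m^2
Calculate velocity:
  v = Q / A = 9.68 / 0.132
  v = 73.319 m/s

73.319


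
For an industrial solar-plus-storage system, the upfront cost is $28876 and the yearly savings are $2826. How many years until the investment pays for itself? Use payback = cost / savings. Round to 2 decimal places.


Simple payback period = initial cost / annual savings
Payback = 28876 / 2826
Payback = 10.22 years

10.22


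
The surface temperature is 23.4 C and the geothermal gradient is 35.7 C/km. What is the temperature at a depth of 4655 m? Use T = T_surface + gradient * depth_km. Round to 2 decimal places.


Convert depth to km: 4655 / 1000 = 4.655 km
Temperature increase = gradient * depth_km = 35.7 * 4.655 = 166.18 C
Temperature at depth = T_surface + delta_T = 23.4 + 166.18
T = 189.58 C

189.58


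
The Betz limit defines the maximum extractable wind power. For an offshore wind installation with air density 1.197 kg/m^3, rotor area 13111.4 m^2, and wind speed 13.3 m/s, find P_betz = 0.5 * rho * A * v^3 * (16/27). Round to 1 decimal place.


The Betz coefficient Cp_max = 16/27 = 0.5926
v^3 = 13.3^3 = 2352.637
P_betz = 0.5 * rho * A * v^3 * Cp_max
P_betz = 0.5 * 1.197 * 13111.4 * 2352.637 * 0.5926
P_betz = 10940177.4 W

10940177.4


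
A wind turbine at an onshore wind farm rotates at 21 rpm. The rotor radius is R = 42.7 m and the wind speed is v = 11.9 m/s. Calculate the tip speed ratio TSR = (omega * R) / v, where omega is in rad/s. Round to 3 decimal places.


Convert rotational speed to rad/s:
  omega = 21 * 2 * pi / 60 = 2.1991 rad/s
Compute tip speed:
  v_tip = omega * R = 2.1991 * 42.7 = 93.902 m/s
Tip speed ratio:
  TSR = v_tip / v_wind = 93.902 / 11.9 = 7.891

7.891


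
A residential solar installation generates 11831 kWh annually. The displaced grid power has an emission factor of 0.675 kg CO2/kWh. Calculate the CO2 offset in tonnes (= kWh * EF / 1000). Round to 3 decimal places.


CO2 offset in kg = generation * emission_factor
CO2 offset = 11831 * 0.675 = 7985.93 kg
Convert to tonnes:
  CO2 offset = 7985.93 / 1000 = 7.986 tonnes

7.986


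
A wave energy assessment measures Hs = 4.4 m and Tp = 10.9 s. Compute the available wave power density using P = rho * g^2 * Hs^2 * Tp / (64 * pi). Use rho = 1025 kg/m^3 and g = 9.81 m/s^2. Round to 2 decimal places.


Apply wave power formula:
  g^2 = 9.81^2 = 96.2361
  Hs^2 = 4.4^2 = 19.36
  Numerator = rho * g^2 * Hs^2 * Tp = 1025 * 96.2361 * 19.36 * 10.9 = 20815829.94
  Denominator = 64 * pi = 201.0619
  P = 20815829.94 / 201.0619 = 103529.44 W/m

103529.44


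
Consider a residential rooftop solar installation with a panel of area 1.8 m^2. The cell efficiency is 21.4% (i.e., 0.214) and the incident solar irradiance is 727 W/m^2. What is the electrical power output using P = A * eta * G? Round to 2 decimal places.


Use the solar power formula P = A * eta * G.
Given: A = 1.8 m^2, eta = 0.214, G = 727 W/m^2
P = 1.8 * 0.214 * 727
P = 280.04 W

280.04


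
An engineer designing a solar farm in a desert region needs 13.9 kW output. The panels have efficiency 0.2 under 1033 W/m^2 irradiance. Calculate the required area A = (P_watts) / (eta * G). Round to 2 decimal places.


Convert target power to watts: P = 13.9 * 1000 = 13900.0 W
Compute denominator: eta * G = 0.2 * 1033 = 206.6
Required area A = P / (eta * G) = 13900.0 / 206.6
A = 67.28 m^2

67.28


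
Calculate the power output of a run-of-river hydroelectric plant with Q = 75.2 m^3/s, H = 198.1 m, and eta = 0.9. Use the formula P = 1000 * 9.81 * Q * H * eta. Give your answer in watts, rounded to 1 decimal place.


Apply the hydropower formula P = rho * g * Q * H * eta
rho * g = 1000 * 9.81 = 9810.0
P = 9810.0 * 75.2 * 198.1 * 0.9
P = 131526672.5 W

131526672.5


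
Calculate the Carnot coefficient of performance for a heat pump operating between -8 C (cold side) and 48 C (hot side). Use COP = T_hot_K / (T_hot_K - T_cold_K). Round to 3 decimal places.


Convert to Kelvin:
  T_hot = 48 + 273.15 = 321.15 K
  T_cold = -8 + 273.15 = 265.15 K
Apply Carnot COP formula:
  COP = T_hot_K / (T_hot_K - T_cold_K) = 321.15 / 56.0
  COP = 5.735

5.735


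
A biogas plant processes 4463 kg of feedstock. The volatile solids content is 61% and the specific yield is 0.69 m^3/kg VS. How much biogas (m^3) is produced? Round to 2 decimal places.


Compute volatile solids:
  VS = mass * VS_fraction = 4463 * 0.61 = 2722.43 kg
Calculate biogas volume:
  Biogas = VS * specific_yield = 2722.43 * 0.69
  Biogas = 1878.48 m^3

1878.48


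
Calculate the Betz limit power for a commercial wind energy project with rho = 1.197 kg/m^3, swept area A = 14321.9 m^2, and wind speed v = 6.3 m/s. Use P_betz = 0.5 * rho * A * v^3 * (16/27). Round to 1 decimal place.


The Betz coefficient Cp_max = 16/27 = 0.5926
v^3 = 6.3^3 = 250.047
P_betz = 0.5 * rho * A * v^3 * Cp_max
P_betz = 0.5 * 1.197 * 14321.9 * 250.047 * 0.5926
P_betz = 1270113.9 W

1270113.9


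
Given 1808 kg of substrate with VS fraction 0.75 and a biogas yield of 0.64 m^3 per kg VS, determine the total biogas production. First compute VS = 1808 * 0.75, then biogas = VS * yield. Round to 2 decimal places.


Compute volatile solids:
  VS = mass * VS_fraction = 1808 * 0.75 = 1356.0 kg
Calculate biogas volume:
  Biogas = VS * specific_yield = 1356.0 * 0.64
  Biogas = 867.84 m^3

867.84


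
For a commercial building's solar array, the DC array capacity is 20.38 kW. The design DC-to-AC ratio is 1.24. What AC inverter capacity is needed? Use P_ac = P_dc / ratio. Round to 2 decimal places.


The inverter AC capacity is determined by the DC/AC ratio.
Given: P_dc = 20.38 kW, DC/AC ratio = 1.24
P_ac = P_dc / ratio = 20.38 / 1.24
P_ac = 16.44 kW

16.44


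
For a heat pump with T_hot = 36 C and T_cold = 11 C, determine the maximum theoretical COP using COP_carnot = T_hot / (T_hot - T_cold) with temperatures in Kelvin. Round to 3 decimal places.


Convert to Kelvin:
  T_hot = 36 + 273.15 = 309.15 K
  T_cold = 11 + 273.15 = 284.15 K
Apply Carnot COP formula:
  COP = T_hot_K / (T_hot_K - T_cold_K) = 309.15 / 25.0
  COP = 12.366

12.366


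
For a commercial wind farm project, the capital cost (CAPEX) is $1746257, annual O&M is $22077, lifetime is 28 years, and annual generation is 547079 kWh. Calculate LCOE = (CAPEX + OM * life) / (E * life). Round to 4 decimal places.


Total cost = CAPEX + OM * lifetime = 1746257 + 22077 * 28 = 1746257 + 618156 = 2364413
Total generation = annual * lifetime = 547079 * 28 = 15318212 kWh
LCOE = 2364413 / 15318212
LCOE = 0.1544 $/kWh

0.1544


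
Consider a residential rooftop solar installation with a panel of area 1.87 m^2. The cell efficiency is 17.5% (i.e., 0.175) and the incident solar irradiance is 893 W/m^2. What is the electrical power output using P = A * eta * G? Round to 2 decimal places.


Use the solar power formula P = A * eta * G.
Given: A = 1.87 m^2, eta = 0.175, G = 893 W/m^2
P = 1.87 * 0.175 * 893
P = 292.23 W

292.23


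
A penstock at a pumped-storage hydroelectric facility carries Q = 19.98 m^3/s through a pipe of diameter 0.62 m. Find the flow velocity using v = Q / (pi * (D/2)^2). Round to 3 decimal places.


Compute pipe cross-sectional area:
  A = pi * (D/2)^2 = pi * (0.62/2)^2 = 0.3019 m^2
Calculate velocity:
  v = Q / A = 19.98 / 0.3019
  v = 66.179 m/s

66.179


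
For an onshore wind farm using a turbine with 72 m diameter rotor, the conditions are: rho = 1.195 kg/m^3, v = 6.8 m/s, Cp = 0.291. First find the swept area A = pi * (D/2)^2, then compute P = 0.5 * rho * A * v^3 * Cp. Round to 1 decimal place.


Step 1 -- Compute swept area:
  A = pi * (D/2)^2 = pi * (72/2)^2 = 4071.5 m^2
Step 2 -- Apply wind power equation:
  P = 0.5 * rho * A * v^3 * Cp
  v^3 = 6.8^3 = 314.432
  P = 0.5 * 1.195 * 4071.5 * 314.432 * 0.291
  P = 222593.5 W

222593.5


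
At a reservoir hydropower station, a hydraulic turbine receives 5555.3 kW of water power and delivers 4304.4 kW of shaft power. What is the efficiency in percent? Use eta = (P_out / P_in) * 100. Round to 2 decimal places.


Turbine efficiency = (output power / input power) * 100
eta = (4304.4 / 5555.3) * 100
eta = 77.48%

77.48


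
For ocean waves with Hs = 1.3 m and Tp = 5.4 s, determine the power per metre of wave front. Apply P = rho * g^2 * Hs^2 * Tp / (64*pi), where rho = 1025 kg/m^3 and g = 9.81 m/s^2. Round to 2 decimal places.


Apply wave power formula:
  g^2 = 9.81^2 = 96.2361
  Hs^2 = 1.3^2 = 1.69
  Numerator = rho * g^2 * Hs^2 * Tp = 1025 * 96.2361 * 1.69 * 5.4 = 900206.91
  Denominator = 64 * pi = 201.0619
  P = 900206.91 / 201.0619 = 4477.26 W/m

4477.26


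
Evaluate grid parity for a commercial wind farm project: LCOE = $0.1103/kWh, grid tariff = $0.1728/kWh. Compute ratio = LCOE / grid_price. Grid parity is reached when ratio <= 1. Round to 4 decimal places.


Compare LCOE to grid price:
  LCOE = $0.1103/kWh, Grid price = $0.1728/kWh
  Ratio = LCOE / grid_price = 0.1103 / 0.1728 = 0.6383
  Grid parity achieved (ratio <= 1)? yes

0.6383


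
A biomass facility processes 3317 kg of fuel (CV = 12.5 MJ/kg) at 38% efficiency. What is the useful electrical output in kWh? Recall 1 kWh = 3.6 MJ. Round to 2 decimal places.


Total energy = mass * CV = 3317 * 12.5 = 41462.5 MJ
Useful energy = total * eta = 41462.5 * 0.38 = 15755.75 MJ
Convert to kWh: 15755.75 / 3.6
Useful energy = 4376.60 kWh

4376.60


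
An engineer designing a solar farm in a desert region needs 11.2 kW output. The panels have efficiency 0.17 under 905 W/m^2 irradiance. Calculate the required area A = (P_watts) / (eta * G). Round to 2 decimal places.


Convert target power to watts: P = 11.2 * 1000 = 11200.0 W
Compute denominator: eta * G = 0.17 * 905 = 153.85
Required area A = P / (eta * G) = 11200.0 / 153.85
A = 72.80 m^2

72.80


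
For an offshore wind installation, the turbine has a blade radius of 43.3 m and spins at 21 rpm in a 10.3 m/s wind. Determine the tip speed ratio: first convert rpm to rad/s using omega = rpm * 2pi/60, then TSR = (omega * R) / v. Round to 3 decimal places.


Convert rotational speed to rad/s:
  omega = 21 * 2 * pi / 60 = 2.1991 rad/s
Compute tip speed:
  v_tip = omega * R = 2.1991 * 43.3 = 95.222 m/s
Tip speed ratio:
  TSR = v_tip / v_wind = 95.222 / 10.3 = 9.245

9.245


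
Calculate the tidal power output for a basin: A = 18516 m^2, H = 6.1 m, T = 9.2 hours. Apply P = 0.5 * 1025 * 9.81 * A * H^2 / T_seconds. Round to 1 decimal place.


Convert period to seconds: T = 9.2 * 3600 = 33120.0 s
H^2 = 6.1^2 = 37.21
P = 0.5 * rho * g * A * H^2 / T
P = 0.5 * 1025 * 9.81 * 18516 * 37.21 / 33120.0
P = 104587.4 W

104587.4


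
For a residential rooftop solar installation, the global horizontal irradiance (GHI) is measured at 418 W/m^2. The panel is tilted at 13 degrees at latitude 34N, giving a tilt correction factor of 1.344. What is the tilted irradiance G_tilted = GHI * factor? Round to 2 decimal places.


Identify the given values:
  GHI = 418 W/m^2, tilt correction factor = 1.344
Apply the formula G_tilted = GHI * factor:
  G_tilted = 418 * 1.344
  G_tilted = 561.79 W/m^2

561.79


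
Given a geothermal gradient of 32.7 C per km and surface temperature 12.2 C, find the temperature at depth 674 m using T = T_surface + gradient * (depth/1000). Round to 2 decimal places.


Convert depth to km: 674 / 1000 = 0.674 km
Temperature increase = gradient * depth_km = 32.7 * 0.674 = 22.04 C
Temperature at depth = T_surface + delta_T = 12.2 + 22.04
T = 34.24 C

34.24


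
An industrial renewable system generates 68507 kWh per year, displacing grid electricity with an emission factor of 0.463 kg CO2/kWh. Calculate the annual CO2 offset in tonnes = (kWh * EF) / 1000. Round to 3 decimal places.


CO2 offset in kg = generation * emission_factor
CO2 offset = 68507 * 0.463 = 31718.74 kg
Convert to tonnes:
  CO2 offset = 31718.74 / 1000 = 31.719 tonnes

31.719


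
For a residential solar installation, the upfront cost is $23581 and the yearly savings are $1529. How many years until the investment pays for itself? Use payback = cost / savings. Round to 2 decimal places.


Simple payback period = initial cost / annual savings
Payback = 23581 / 1529
Payback = 15.42 years

15.42


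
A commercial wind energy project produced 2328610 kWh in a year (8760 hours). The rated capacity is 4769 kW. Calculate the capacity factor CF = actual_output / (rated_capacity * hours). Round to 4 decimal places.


Capacity factor = actual output / maximum possible output
Maximum possible = rated * hours = 4769 * 8760 = 41776440 kWh
CF = 2328610 / 41776440
CF = 0.0557

0.0557


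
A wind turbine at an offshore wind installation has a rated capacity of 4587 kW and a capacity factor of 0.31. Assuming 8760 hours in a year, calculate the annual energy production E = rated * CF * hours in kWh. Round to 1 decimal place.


Annual energy = rated_kW * capacity_factor * hours_per_year
Given: P_rated = 4587 kW, CF = 0.31, hours = 8760
E = 4587 * 0.31 * 8760
E = 12456457.2 kWh

12456457.2


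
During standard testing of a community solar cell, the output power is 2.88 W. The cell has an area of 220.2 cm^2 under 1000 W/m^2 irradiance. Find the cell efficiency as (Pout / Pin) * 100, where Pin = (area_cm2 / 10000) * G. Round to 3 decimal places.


First compute the input power:
  Pin = area_cm2 / 10000 * G = 220.2 / 10000 * 1000 = 22.02 W
Then compute efficiency:
  Efficiency = (Pout / Pin) * 100 = (2.88 / 22.02) * 100
  Efficiency = 13.079%

13.079


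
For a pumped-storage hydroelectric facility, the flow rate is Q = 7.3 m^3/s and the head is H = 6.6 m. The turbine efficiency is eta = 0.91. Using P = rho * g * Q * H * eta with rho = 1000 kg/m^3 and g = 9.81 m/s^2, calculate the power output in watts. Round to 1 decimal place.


Apply the hydropower formula P = rho * g * Q * H * eta
rho * g = 1000 * 9.81 = 9810.0
P = 9810.0 * 7.3 * 6.6 * 0.91
P = 430107.7 W

430107.7


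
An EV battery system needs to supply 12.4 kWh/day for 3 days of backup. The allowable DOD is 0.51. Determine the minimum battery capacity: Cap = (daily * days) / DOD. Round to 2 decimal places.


Total energy needed = daily * days = 12.4 * 3 = 37.2 kWh
Account for depth of discharge:
  Cap = total_energy / DOD = 37.2 / 0.51
  Cap = 72.94 kWh

72.94


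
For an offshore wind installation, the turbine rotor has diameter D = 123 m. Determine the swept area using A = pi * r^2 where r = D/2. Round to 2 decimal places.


Compute the rotor radius:
  r = D / 2 = 123 / 2 = 61.5 m
Calculate swept area:
  A = pi * r^2 = pi * 61.5^2
  A = 11882.29 m^2

11882.29


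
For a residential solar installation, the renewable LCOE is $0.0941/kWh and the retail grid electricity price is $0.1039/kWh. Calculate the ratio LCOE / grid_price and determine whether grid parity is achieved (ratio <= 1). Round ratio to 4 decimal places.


Compare LCOE to grid price:
  LCOE = $0.0941/kWh, Grid price = $0.1039/kWh
  Ratio = LCOE / grid_price = 0.0941 / 0.1039 = 0.9057
  Grid parity achieved (ratio <= 1)? yes

0.9057


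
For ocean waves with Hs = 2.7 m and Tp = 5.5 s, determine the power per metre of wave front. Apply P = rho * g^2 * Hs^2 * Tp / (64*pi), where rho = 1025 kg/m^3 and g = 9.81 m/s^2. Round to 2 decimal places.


Apply wave power formula:
  g^2 = 9.81^2 = 96.2361
  Hs^2 = 2.7^2 = 7.29
  Numerator = rho * g^2 * Hs^2 * Tp = 1025 * 96.2361 * 7.29 * 5.5 = 3955051.09
  Denominator = 64 * pi = 201.0619
  P = 3955051.09 / 201.0619 = 19670.81 W/m

19670.81


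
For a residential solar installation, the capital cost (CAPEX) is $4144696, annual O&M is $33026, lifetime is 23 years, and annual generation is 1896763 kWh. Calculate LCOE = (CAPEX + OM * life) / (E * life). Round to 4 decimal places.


Total cost = CAPEX + OM * lifetime = 4144696 + 33026 * 23 = 4144696 + 759598 = 4904294
Total generation = annual * lifetime = 1896763 * 23 = 43625549 kWh
LCOE = 4904294 / 43625549
LCOE = 0.1124 $/kWh

0.1124


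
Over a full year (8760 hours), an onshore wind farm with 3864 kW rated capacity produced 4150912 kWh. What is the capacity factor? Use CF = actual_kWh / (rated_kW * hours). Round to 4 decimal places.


Capacity factor = actual output / maximum possible output
Maximum possible = rated * hours = 3864 * 8760 = 33848640 kWh
CF = 4150912 / 33848640
CF = 0.1226

0.1226


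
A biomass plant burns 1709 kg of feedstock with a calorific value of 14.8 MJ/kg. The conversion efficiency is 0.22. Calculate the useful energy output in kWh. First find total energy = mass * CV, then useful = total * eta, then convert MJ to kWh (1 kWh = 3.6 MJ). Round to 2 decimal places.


Total energy = mass * CV = 1709 * 14.8 = 25293.2 MJ
Useful energy = total * eta = 25293.2 * 0.22 = 5564.5 MJ
Convert to kWh: 5564.5 / 3.6
Useful energy = 1545.70 kWh

1545.70


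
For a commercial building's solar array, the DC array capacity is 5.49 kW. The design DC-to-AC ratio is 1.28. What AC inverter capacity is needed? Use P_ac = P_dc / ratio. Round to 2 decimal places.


The inverter AC capacity is determined by the DC/AC ratio.
Given: P_dc = 5.49 kW, DC/AC ratio = 1.28
P_ac = P_dc / ratio = 5.49 / 1.28
P_ac = 4.29 kW

4.29


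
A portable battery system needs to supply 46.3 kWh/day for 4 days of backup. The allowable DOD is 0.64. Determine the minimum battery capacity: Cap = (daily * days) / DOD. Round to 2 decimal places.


Total energy needed = daily * days = 46.3 * 4 = 185.2 kWh
Account for depth of discharge:
  Cap = total_energy / DOD = 185.2 / 0.64
  Cap = 289.38 kWh

289.38


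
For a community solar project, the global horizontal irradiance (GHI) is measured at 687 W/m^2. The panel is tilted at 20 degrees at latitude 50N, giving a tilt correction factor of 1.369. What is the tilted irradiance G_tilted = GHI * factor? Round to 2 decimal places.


Identify the given values:
  GHI = 687 W/m^2, tilt correction factor = 1.369
Apply the formula G_tilted = GHI * factor:
  G_tilted = 687 * 1.369
  G_tilted = 940.50 W/m^2

940.50


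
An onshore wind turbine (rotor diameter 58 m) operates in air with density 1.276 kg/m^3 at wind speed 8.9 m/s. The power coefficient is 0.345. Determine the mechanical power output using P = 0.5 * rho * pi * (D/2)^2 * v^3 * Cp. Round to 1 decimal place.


Step 1 -- Compute swept area:
  A = pi * (D/2)^2 = pi * (58/2)^2 = 2642.08 m^2
Step 2 -- Apply wind power equation:
  P = 0.5 * rho * A * v^3 * Cp
  v^3 = 8.9^3 = 704.969
  P = 0.5 * 1.276 * 2642.08 * 704.969 * 0.345
  P = 409973.4 W

409973.4


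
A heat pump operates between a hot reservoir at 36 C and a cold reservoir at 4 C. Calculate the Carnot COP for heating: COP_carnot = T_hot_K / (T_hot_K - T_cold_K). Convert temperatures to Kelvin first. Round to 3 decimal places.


Convert to Kelvin:
  T_hot = 36 + 273.15 = 309.15 K
  T_cold = 4 + 273.15 = 277.15 K
Apply Carnot COP formula:
  COP = T_hot_K / (T_hot_K - T_cold_K) = 309.15 / 32.0
  COP = 9.661

9.661


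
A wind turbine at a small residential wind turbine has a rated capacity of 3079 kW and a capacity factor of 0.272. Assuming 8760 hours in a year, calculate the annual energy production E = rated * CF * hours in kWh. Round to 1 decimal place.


Annual energy = rated_kW * capacity_factor * hours_per_year
Given: P_rated = 3079 kW, CF = 0.272, hours = 8760
E = 3079 * 0.272 * 8760
E = 7336394.9 kWh

7336394.9


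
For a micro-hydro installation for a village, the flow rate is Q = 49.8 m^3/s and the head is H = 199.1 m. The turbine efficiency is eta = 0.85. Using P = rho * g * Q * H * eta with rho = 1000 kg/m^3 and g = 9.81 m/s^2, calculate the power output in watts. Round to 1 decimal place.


Apply the hydropower formula P = rho * g * Q * H * eta
rho * g = 1000 * 9.81 = 9810.0
P = 9810.0 * 49.8 * 199.1 * 0.85
P = 82677728.4 W

82677728.4


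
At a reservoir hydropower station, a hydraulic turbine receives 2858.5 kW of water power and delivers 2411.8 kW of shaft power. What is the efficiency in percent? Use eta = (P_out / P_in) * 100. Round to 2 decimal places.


Turbine efficiency = (output power / input power) * 100
eta = (2411.8 / 2858.5) * 100
eta = 84.37%

84.37


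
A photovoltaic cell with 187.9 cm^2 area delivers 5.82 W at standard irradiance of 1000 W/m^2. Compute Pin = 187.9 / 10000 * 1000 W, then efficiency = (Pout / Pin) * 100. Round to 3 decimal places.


First compute the input power:
  Pin = area_cm2 / 10000 * G = 187.9 / 10000 * 1000 = 18.79 W
Then compute efficiency:
  Efficiency = (Pout / Pin) * 100 = (5.82 / 18.79) * 100
  Efficiency = 30.974%

30.974


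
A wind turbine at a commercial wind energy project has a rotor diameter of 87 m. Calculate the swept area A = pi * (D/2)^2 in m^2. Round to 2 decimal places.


Compute the rotor radius:
  r = D / 2 = 87 / 2 = 43.5 m
Calculate swept area:
  A = pi * r^2 = pi * 43.5^2
  A = 5944.68 m^2

5944.68


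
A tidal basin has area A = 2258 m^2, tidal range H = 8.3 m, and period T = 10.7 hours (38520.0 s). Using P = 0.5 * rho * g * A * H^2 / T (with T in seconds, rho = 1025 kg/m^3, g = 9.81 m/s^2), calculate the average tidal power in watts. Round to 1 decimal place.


Convert period to seconds: T = 10.7 * 3600 = 38520.0 s
H^2 = 8.3^2 = 68.89
P = 0.5 * rho * g * A * H^2 / T
P = 0.5 * 1025 * 9.81 * 2258 * 68.89 / 38520.0
P = 20302.8 W

20302.8


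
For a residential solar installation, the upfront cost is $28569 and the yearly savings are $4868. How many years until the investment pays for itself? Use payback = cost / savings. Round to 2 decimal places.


Simple payback period = initial cost / annual savings
Payback = 28569 / 4868
Payback = 5.87 years

5.87


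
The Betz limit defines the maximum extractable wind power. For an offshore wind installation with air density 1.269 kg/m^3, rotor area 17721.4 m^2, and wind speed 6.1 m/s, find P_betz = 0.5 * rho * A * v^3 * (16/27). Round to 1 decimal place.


The Betz coefficient Cp_max = 16/27 = 0.5926
v^3 = 6.1^3 = 226.981
P_betz = 0.5 * rho * A * v^3 * Cp_max
P_betz = 0.5 * 1.269 * 17721.4 * 226.981 * 0.5926
P_betz = 1512430.3 W

1512430.3
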